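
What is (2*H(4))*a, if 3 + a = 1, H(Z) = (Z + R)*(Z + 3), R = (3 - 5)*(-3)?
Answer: -280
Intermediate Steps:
R = 6 (R = -2*(-3) = 6)
H(Z) = (3 + Z)*(6 + Z) (H(Z) = (Z + 6)*(Z + 3) = (6 + Z)*(3 + Z) = (3 + Z)*(6 + Z))
a = -2 (a = -3 + 1 = -2)
(2*H(4))*a = (2*(18 + 4**2 + 9*4))*(-2) = (2*(18 + 16 + 36))*(-2) = (2*70)*(-2) = 140*(-2) = -280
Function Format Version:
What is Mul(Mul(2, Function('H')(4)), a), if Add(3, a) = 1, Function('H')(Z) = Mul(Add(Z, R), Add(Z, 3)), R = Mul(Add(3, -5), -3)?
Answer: -280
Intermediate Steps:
R = 6 (R = Mul(-2, -3) = 6)
Function('H')(Z) = Mul(Add(3, Z), Add(6, Z)) (Function('H')(Z) = Mul(Add(Z, 6), Add(Z, 3)) = Mul(Add(6, Z), Add(3, Z)) = Mul(Add(3, Z), Add(6, Z)))
a = -2 (a = Add(-3, 1) = -2)
Mul(Mul(2, Function('H')(4)), a) = Mul(Mul(2, Add(18, Pow(4, 2), Mul(9, 4))), -2) = Mul(Mul(2, Add(18, 16, 36)), -2) = Mul(Mul(2, 70), -2) = Mul(140, -2) = -280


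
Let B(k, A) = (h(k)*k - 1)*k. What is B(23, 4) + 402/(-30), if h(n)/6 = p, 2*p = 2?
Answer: 15688/5 ≈ 3137.6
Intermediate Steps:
p = 1 (p = (½)*2 = 1)
h(n) = 6 (h(n) = 6*1 = 6)
B(k, A) = k*(-1 + 6*k) (B(k, A) = (6*k - 1)*k = (-1 + 6*k)*k = k*(-1 + 6*k))
B(23, 4) + 402/(-30) = 23*(-1 + 6*23) + 402/(-30) = 23*(-1 + 138) + 402*(-1/30) = 23*137 - 67/5 = 3151 - 67/5 = 15688/5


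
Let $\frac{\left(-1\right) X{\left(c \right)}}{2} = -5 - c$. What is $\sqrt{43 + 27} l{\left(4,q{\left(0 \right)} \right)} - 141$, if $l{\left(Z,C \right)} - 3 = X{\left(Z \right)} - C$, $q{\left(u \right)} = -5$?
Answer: $-141 + 26 \sqrt{70} \approx 76.532$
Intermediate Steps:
$X{\left(c \right)} = 10 + 2 c$ ($X{\left(c \right)} = - 2 \left(-5 - c\right) = 10 + 2 c$)
$l{\left(Z,C \right)} = 13 - C + 2 Z$ ($l{\left(Z,C \right)} = 3 - \left(-10 + C - 2 Z\right) = 3 + \left(10 - C + 2 Z\right) = 13 - C + 2 Z$)
$\sqrt{43 + 27} l{\left(4,q{\left(0 \right)} \right)} - 141 = \sqrt{43 + 27} \left(13 - -5 + 2 \cdot 4\right) - 141 = \sqrt{70} \left(13 + 5 + 8\right) - 141 = \sqrt{70} \cdot 26 - 141 = 26 \sqrt{70} - 141 = -141 + 26 \sqrt{70}$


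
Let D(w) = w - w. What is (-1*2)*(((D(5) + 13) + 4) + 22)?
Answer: -78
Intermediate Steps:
D(w) = 0
(-1*2)*(((D(5) + 13) + 4) + 22) = (-1*2)*(((0 + 13) + 4) + 22) = -2*((13 + 4) + 22) = -2*(17 + 22) = -2*39 = -78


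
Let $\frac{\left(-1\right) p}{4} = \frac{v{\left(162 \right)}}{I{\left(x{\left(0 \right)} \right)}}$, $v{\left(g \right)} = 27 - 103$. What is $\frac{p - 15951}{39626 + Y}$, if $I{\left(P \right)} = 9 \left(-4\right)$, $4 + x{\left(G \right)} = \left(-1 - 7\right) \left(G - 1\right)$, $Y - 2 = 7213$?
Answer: $- \frac{143635}{421569} \approx -0.34072$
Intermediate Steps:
$Y = 7215$ ($Y = 2 + 7213 = 7215$)
$v{\left(g \right)} = -76$
$x{\left(G \right)} = 4 - 8 G$ ($x{\left(G \right)} = -4 + \left(-1 - 7\right) \left(G - 1\right) = -4 - 8 \left(-1 + G\right) = -4 - \left(-8 + 8 G\right) = 4 - 8 G$)
$I{\left(P \right)} = -36$
$p = - \frac{76}{9}$ ($p = - 4 \left(- \frac{76}{-36}\right) = - 4 \left(\left(-76\right) \left(- \frac{1}{36}\right)\right) = \left(-4\right) \frac{19}{9} = - \frac{76}{9} \approx -8.4444$)
$\frac{p - 15951}{39626 + Y} = \frac{- \frac{76}{9} - 15951}{39626 + 7215} = - \frac{143635}{9 \cdot 46841} = \left(- \frac{143635}{9}\right) \frac{1}{46841} = - \frac{143635}{421569}$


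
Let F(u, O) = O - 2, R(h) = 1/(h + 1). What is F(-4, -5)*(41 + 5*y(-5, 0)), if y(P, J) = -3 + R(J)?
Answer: -217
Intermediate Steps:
R(h) = 1/(1 + h)
F(u, O) = -2 + O
y(P, J) = -3 + 1/(1 + J)
F(-4, -5)*(41 + 5*y(-5, 0)) = (-2 - 5)*(41 + 5*((-2 - 3*0)/(1 + 0))) = -7*(41 + 5*((-2 + 0)/1)) = -7*(41 + 5*(1*(-2))) = -7*(41 + 5*(-2)) = -7*(41 - 10) = -7*31 = -217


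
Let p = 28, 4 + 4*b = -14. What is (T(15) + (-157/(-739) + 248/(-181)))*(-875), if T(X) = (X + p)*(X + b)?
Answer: -105415333625/267518 ≈ -3.9405e+5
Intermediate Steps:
b = -9/2 (b = -1 + (¼)*(-14) = -1 - 7/2 = -9/2 ≈ -4.5000)
T(X) = (28 + X)*(-9/2 + X) (T(X) = (X + 28)*(X - 9/2) = (28 + X)*(-9/2 + X))
(T(15) + (-157/(-739) + 248/(-181)))*(-875) = ((-126 + 15² + (47/2)*15) + (-157/(-739) + 248/(-181)))*(-875) = ((-126 + 225 + 705/2) + (-157*(-1/739) + 248*(-1/181)))*(-875) = (903/2 + (157/739 - 248/181))*(-875) = (903/2 - 154855/133759)*(-875) = (120474667/267518)*(-875) = -105415333625/267518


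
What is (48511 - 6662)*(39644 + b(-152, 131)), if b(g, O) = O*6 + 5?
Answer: 1692164315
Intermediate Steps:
b(g, O) = 5 + 6*O (b(g, O) = 6*O + 5 = 5 + 6*O)
(48511 - 6662)*(39644 + b(-152, 131)) = (48511 - 6662)*(39644 + (5 + 6*131)) = 41849*(39644 + (5 + 786)) = 41849*(39644 + 791) = 41849*40435 = 1692164315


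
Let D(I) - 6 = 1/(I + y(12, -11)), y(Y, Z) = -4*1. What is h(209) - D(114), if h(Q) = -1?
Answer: -771/110 ≈ -7.0091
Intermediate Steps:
y(Y, Z) = -4
D(I) = 6 + 1/(-4 + I) (D(I) = 6 + 1/(I - 4) = 6 + 1/(-4 + I))
h(209) - D(114) = -1 - (-23 + 6*114)/(-4 + 114) = -1 - (-23 + 684)/110 = -1 - 661/110 = -771/110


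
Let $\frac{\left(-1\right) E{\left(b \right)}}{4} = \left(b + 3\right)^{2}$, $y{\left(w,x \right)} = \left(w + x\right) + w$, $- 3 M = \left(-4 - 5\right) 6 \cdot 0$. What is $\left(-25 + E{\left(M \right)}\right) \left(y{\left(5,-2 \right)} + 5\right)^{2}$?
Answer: $-10309$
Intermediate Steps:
$M = 0$ ($M = - \frac{\left(-4 - 5\right) 6 \cdot 0}{3} = - \frac{\left(-9\right) 6 \cdot 0}{3} = - \frac{\left(-54\right) 0}{3} = \left(- \frac{1}{3}\right) 0 = 0$)
$y{\left(w,x \right)} = x + 2 w$
$E{\left(b \right)} = - 4 \left(3 + b\right)^{2}$ ($E{\left(b \right)} = - 4 \left(b + 3\right)^{2} = - 4 \left(3 + b\right)^{2}$)
$\left(-25 + E{\left(M \right)}\right) \left(y{\left(5,-2 \right)} + 5\right)^{2} = \left(-25 - 4 \left(3 + 0\right)^{2}\right) \left(\left(-2 + 2 \cdot 5\right) + 5\right)^{2} = \left(-25 - 4 \cdot 3^{2}\right) \left(\left(-2 + 10\right) + 5\right)^{2} = \left(-25 - 36\right) \left(8 + 5\right)^{2} = \left(-25 - 36\right) 13^{2} = \left(-61\right) 169 = -10309$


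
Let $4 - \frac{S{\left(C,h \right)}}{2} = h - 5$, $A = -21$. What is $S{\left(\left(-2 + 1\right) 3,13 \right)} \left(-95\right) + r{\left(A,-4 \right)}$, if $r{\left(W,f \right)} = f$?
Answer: $756$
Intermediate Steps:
$S{\left(C,h \right)} = 18 - 2 h$ ($S{\left(C,h \right)} = 8 - 2 \left(h - 5\right) = 8 - 2 \left(-5 + h\right) = 8 - \left(-10 + 2 h\right) = 18 - 2 h$)
$S{\left(\left(-2 + 1\right) 3,13 \right)} \left(-95\right) + r{\left(A,-4 \right)} = \left(18 - 26\right) \left(-95\right) - 4 = \left(-8\right) \left(-95\right) - 4 = 760 - 4 = 756$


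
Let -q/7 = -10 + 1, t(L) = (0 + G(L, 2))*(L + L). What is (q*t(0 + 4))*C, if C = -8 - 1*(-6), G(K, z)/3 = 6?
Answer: -18144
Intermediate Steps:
G(K, z) = 18 (G(K, z) = 3*6 = 18)
t(L) = 36*L (t(L) = (0 + 18)*(L + L) = 18*(2*L) = 36*L)
C = -2 (C = -8 + 6 = -2)
q = 63 (q = -7*(-10 + 1) = -7*(-9) = 63)
(q*t(0 + 4))*C = (63*(36*(0 + 4)))*(-2) = (63*(36*4))*(-2) = (63*144)*(-2) = 9072*(-2) = -18144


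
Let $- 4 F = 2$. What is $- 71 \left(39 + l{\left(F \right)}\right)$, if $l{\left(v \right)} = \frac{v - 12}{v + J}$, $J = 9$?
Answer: $- \frac{45298}{17} \approx -2664.6$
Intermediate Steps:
$F = - \frac{1}{2}$ ($F = \left(- \frac{1}{4}\right) 2 = - \frac{1}{2} \approx -0.5$)
$l{\left(v \right)} = \frac{-12 + v}{9 + v}$ ($l{\left(v \right)} = \frac{v - 12}{v + 9} = \frac{-12 + v}{9 + v}$)
$- 71 \left(39 + l{\left(F \right)}\right) = - 71 \left(39 + \frac{-12 - \frac{1}{2}}{9 - \frac{1}{2}}\right) = - 71 \left(39 + \frac{1}{\frac{17}{2}} \left(- \frac{25}{2}\right)\right) = - 71 \left(39 + \frac{2}{17} \left(- \frac{25}{2}\right)\right) = - 71 \left(39 - \frac{25}{17}\right) = \left(-71\right) \frac{638}{17} = - \frac{45298}{17}$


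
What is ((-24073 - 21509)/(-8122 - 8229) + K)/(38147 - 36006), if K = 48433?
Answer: 791973565/35007491 ≈ 22.623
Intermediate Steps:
((-24073 - 21509)/(-8122 - 8229) + K)/(38147 - 36006) = ((-24073 - 21509)/(-8122 - 8229) + 48433)/(38147 - 36006) = (-45582/(-16351) + 48433)/2141 = (-45582*(-1/16351) + 48433)*(1/2141) = (45582/16351 + 48433)*(1/2141) = (791973565/16351)*(1/2141) = 791973565/35007491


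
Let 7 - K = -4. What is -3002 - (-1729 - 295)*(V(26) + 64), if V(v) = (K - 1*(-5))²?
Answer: 644678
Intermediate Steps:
K = 11 (K = 7 - 1*(-4) = 7 + 4 = 11)
V(v) = 256 (V(v) = (11 - 1*(-5))² = (11 + 5)² = 16² = 256)
-3002 - (-1729 - 295)*(V(26) + 64) = -3002 - (-1729 - 295)*(256 + 64) = -3002 - (-2024)*320 = -3002 - 1*(-647680) = -3002 + 647680 = 644678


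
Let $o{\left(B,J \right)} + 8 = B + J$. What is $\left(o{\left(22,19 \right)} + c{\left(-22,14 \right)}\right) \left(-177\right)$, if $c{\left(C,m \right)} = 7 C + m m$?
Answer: $-13275$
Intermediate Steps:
$o{\left(B,J \right)} = -8 + B + J$ ($o{\left(B,J \right)} = -8 + \left(B + J\right) = -8 + B + J$)
$c{\left(C,m \right)} = m^{2} + 7 C$ ($c{\left(C,m \right)} = 7 C + m^{2} = m^{2} + 7 C$)
$\left(o{\left(22,19 \right)} + c{\left(-22,14 \right)}\right) \left(-177\right) = \left(\left(-8 + 22 + 19\right) + \left(14^{2} + 7 \left(-22\right)\right)\right) \left(-177\right) = \left(33 + \left(196 - 154\right)\right) \left(-177\right) = \left(33 + 42\right) \left(-177\right) = 75 \left(-177\right) = -13275$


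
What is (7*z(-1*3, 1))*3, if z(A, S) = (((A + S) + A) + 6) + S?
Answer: 42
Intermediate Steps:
z(A, S) = 6 + 2*A + 2*S (z(A, S) = ((S + 2*A) + 6) + S = (6 + S + 2*A) + S = 6 + 2*A + 2*S)
(7*z(-1*3, 1))*3 = (7*(6 + 2*(-1*3) + 2*1))*3 = (7*(6 + 2*(-3) + 2))*3 = (7*(6 - 6 + 2))*3 = (7*2)*3 = 14*3 = 42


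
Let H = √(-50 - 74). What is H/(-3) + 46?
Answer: 46 - 2*I*√31/3 ≈ 46.0 - 3.7118*I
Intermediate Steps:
H = 2*I*√31 (H = √(-124) = 2*I*√31 ≈ 11.136*I)
H/(-3) + 46 = (2*I*√31)/(-3) + 46 = (2*I*√31)*(-⅓) + 46 = -2*I*√31/3 + 46 = 46 - 2*I*√31/3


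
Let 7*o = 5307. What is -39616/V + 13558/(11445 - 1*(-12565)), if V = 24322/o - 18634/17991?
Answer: -540338195315509/423626305445 ≈ -1275.5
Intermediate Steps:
o = 5307/7 (o = (⅐)*5307 = 5307/7 ≈ 758.14)
V = 988049692/31826079 (V = 24322/(5307/7) - 18634/17991 = 24322*(7/5307) - 18634*1/17991 = 170254/5307 - 18634/17991 = 988049692/31826079 ≈ 31.045)
-39616/V + 13558/(11445 - 1*(-12565)) = -39616/988049692/31826079 + 13558/(11445 - 1*(-12565)) = -39616*31826079/988049692 + 13558/(11445 + 12565) = -315205486416/247012423 + 13558/24010 = -315205486416/247012423 + 13558*(1/24010) = -315205486416/247012423 + 6779/12005 = -540338195315509/423626305445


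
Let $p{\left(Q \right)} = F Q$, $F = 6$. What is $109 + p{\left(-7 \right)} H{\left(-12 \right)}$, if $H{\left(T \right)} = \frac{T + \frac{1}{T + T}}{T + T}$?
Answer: $\frac{8441}{96} \approx 87.927$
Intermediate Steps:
$p{\left(Q \right)} = 6 Q$
$H{\left(T \right)} = \frac{T + \frac{1}{2 T}}{2 T}$
$109 + p{\left(-7 \right)} H{\left(-12 \right)} = 109 + 6 \left(-7\right) \left(\frac{1}{2} + \frac{1}{4 \cdot 144}\right) = 109 - 42 \left(\frac{1}{2} + \frac{1}{4} \cdot \frac{1}{144}\right) = 109 - 42 \left(\frac{1}{2} + \frac{1}{576}\right) = 109 - \frac{2023}{96} = \frac{8441}{96}$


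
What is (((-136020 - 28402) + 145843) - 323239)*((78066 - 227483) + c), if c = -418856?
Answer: 194245940314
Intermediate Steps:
(((-136020 - 28402) + 145843) - 323239)*((78066 - 227483) + c) = (((-136020 - 28402) + 145843) - 323239)*((78066 - 227483) - 418856) = ((-164422 + 145843) - 323239)*(-149417 - 418856) = (-18579 - 323239)*(-568273) = -341818*(-568273) = 194245940314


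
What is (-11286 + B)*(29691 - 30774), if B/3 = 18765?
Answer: -48744747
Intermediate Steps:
B = 56295 (B = 3*18765 = 56295)
(-11286 + B)*(29691 - 30774) = (-11286 + 56295)*(29691 - 30774) = 45009*(-1083) = -48744747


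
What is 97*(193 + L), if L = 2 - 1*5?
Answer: 18430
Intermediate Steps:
L = -3 (L = 2 - 5 = -3)
97*(193 + L) = 97*(193 - 3) = 97*190 = 18430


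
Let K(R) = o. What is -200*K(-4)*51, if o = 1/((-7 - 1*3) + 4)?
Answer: 1700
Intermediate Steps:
o = -1/6 (o = 1/((-7 - 3) + 4) = 1/(-10 + 4) = 1/(-6) = -1/6 ≈ -0.16667)
K(R) = -1/6
-200*K(-4)*51 = -200*(-1/6)*51 = (100/3)*51 = 1700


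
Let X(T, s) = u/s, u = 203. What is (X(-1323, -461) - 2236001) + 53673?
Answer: -1006053411/461 ≈ -2.1823e+6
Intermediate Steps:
X(T, s) = 203/s
(X(-1323, -461) - 2236001) + 53673 = (203/(-461) - 2236001) + 53673 = (203*(-1/461) - 2236001) + 53673 = (-203/461 - 2236001) + 53673 = -1030796664/461 + 53673 = -1006053411/461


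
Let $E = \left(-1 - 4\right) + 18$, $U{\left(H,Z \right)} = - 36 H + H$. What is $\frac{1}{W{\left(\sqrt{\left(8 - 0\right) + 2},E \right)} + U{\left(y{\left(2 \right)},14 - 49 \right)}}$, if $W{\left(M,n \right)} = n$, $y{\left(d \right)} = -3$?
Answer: $\frac{1}{118} \approx 0.0084746$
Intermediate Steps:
$U{\left(H,Z \right)} = - 35 H$
$E = 13$ ($E = -5 + 18 = 13$)
$\frac{1}{W{\left(\sqrt{\left(8 - 0\right) + 2},E \right)} + U{\left(y{\left(2 \right)},14 - 49 \right)}} = \frac{1}{13 - -105} = \frac{1}{13 + 105} = \frac{1}{118}$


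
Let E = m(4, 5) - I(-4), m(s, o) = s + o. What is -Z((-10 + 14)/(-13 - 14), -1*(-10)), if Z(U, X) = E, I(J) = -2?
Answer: -11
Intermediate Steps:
m(s, o) = o + s
E = 11 (E = (5 + 4) - 1*(-2) = 9 + 2 = 11)
Z(U, X) = 11
-Z((-10 + 14)/(-13 - 14), -1*(-10)) = -1*11 = -11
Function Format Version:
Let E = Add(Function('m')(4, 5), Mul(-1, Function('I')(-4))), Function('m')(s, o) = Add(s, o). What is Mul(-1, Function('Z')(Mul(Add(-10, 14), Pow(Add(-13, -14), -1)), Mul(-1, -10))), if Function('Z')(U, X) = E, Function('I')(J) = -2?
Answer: -11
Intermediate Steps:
Function('m')(s, o) = Add(o, s)
E = 11 (E = Add(Add(5, 4), Mul(-1, -2)) = Add(9, 2) = 11)
Function('Z')(U, X) = 11
Mul(-1, Function('Z')(Mul(Add(-10, 14), Pow(Add(-13, -14), -1)), Mul(-1, -10))) = Mul(-1, 11) = -11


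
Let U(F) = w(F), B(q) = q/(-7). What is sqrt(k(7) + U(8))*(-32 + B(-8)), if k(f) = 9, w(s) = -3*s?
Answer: -216*I*sqrt(15)/7 ≈ -119.51*I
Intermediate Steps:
B(q) = -q/7 (B(q) = q*(-1/7) = -q/7)
U(F) = -3*F
sqrt(k(7) + U(8))*(-32 + B(-8)) = sqrt(9 - 3*8)*(-32 - 1/7*(-8)) = sqrt(9 - 24)*(-32 + 8/7) = sqrt(-15)*(-216/7) = (I*sqrt(15))*(-216/7) = -216*I*sqrt(15)/7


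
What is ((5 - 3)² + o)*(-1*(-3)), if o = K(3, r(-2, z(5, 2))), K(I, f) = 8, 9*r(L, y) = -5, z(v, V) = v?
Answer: 36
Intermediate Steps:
r(L, y) = -5/9 (r(L, y) = (⅑)*(-5) = -5/9)
o = 8
((5 - 3)² + o)*(-1*(-3)) = ((5 - 3)² + 8)*(-1*(-3)) = (2² + 8)*3 = (4 + 8)*3 = 12*3 = 36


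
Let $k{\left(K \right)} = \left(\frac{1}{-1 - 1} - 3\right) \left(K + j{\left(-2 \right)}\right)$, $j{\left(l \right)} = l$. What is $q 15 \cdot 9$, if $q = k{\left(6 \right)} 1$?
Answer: $-1890$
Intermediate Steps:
$k{\left(K \right)} = 7 - \frac{7 K}{2}$ ($k{\left(K \right)} = \left(\frac{1}{-1 - 1} - 3\right) \left(K - 2\right) = \left(\frac{1}{-2} - 3\right) \left(-2 + K\right) = \left(- \frac{1}{2} - 3\right) \left(-2 + K\right) = - \frac{7 \left(-2 + K\right)}{2} = 7 - \frac{7 K}{2}$)
$q = -14$ ($q = \left(7 - 21\right) 1 = \left(-14\right) 1 = -14$)
$q 15 \cdot 9 = \left(-14\right) 15 \cdot 9 = \left(-210\right) 9 = -1890$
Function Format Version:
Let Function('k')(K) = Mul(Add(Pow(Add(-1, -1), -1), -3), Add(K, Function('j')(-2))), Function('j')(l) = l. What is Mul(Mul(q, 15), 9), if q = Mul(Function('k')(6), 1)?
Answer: -1890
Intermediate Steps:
Function('k')(K) = Add(7, Mul(Rational(-7, 2), K)) (Function('k')(K) = Mul(Add(Pow(Add(-1, -1), -1), -3), Add(K, -2)) = Mul(Add(Pow(-2, -1), -3), Add(-2, K)) = Mul(Add(Rational(-1, 2), -3), Add(-2, K)) = Mul(Rational(-7, 2), Add(-2, K)) = Add(7, Mul(Rational(-7, 2), K)))
q = -14 (q = Mul(Add(7, Mul(Rational(-7, 2), 6)), 1) = Mul(Add(7, -21), 1) = Mul(-14, 1) = -14)
Mul(Mul(q, 15), 9) = Mul(Mul(-14, 15), 9) = Mul(-210, 9) = -1890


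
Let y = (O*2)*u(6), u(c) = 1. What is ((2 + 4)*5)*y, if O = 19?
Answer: 1140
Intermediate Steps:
y = 38 (y = (19*2)*1 = 38*1 = 38)
((2 + 4)*5)*y = ((2 + 4)*5)*38 = (6*5)*38 = 30*38 = 1140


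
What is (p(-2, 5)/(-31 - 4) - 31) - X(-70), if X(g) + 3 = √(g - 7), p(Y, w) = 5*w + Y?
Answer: -1003/35 - I*√77 ≈ -28.657 - 8.775*I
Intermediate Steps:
p(Y, w) = Y + 5*w
X(g) = -3 + √(-7 + g) (X(g) = -3 + √(g - 7) = -3 + √(-7 + g))
(p(-2, 5)/(-31 - 4) - 31) - X(-70) = ((-2 + 5*5)/(-31 - 4) - 31) - (-3 + √(-7 - 70)) = ((-2 + 25)/(-35) - 31) - (-3 + √(-77)) = (23*(-1/35) - 31) - (-3 + I*√77) = (-23/35 - 31) + (3 - I*√77) = -1108/35 + (3 - I*√77) = -1003/35 - I*√77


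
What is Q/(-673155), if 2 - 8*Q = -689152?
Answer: -114859/897540 ≈ -0.12797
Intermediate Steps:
Q = 344577/4 (Q = ¼ - ⅛*(-689152) = ¼ + 86144 = 344577/4 ≈ 86144.)
Q/(-673155) = (344577/4)/(-673155) = (344577/4)*(-1/673155) = -114859/897540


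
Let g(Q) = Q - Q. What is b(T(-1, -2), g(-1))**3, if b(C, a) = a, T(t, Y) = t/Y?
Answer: 0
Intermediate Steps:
g(Q) = 0
b(T(-1, -2), g(-1))**3 = 0**3 = 0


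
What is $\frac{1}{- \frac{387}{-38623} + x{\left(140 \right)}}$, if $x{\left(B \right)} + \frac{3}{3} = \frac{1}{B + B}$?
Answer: $- \frac{10814440}{10667457} \approx -1.0138$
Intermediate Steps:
$x{\left(B \right)} = -1 + \frac{1}{2 B}$ ($x{\left(B \right)} = -1 + \frac{1}{B + B} = -1 + \frac{1}{2 B}$)
$\frac{1}{- \frac{387}{-38623} + x{\left(140 \right)}} = \frac{1}{- \frac{387}{-38623} + \frac{\frac{1}{2} - 140}{140}} = \frac{1}{\left(-387\right) \left(- \frac{1}{38623}\right) + \frac{\frac{1}{2} - 140}{140}} = \frac{1}{\frac{387}{38623} + \frac{1}{140} \left(- \frac{279}{2}\right)} = \frac{1}{\frac{387}{38623} - \frac{279}{280}} = \frac{1}{- \frac{10667457}{10814440}} = - \frac{10814440}{10667457}$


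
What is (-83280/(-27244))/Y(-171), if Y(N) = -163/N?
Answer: 3560220/1110193 ≈ 3.2068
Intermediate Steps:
(-83280/(-27244))/Y(-171) = (-83280/(-27244))/((-163/(-171))) = (-83280*(-1/27244))/((-163*(-1/171))) = 20820/(6811*(163/171)) = (20820/6811)*(171/163) = 3560220/1110193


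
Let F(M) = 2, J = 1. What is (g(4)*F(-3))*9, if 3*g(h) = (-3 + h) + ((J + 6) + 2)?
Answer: 60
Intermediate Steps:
g(h) = 2 + h/3 (g(h) = ((-3 + h) + ((1 + 6) + 2))/3 = ((-3 + h) + (7 + 2))/3 = ((-3 + h) + 9)/3 = (6 + h)/3 = 2 + h/3)
(g(4)*F(-3))*9 = ((2 + (⅓)*4)*2)*9 = ((2 + 4/3)*2)*9 = ((10/3)*2)*9 = (20/3)*9 = 60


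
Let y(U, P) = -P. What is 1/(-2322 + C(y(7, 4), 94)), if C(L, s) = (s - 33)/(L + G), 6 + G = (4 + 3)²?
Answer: -39/90497 ≈ -0.00043095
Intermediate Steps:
G = 43 (G = -6 + (4 + 3)² = -6 + 7² = -6 + 49 = 43)
C(L, s) = (-33 + s)/(43 + L) (C(L, s) = (s - 33)/(L + 43) = (-33 + s)/(43 + L))
1/(-2322 + C(y(7, 4), 94)) = 1/(-2322 + (-33 + 94)/(43 - 1*4)) = 1/(-2322 + 61/(43 - 4)) = 1/(-2322 + 61/39) = 1/(-90497/39) = -39/90497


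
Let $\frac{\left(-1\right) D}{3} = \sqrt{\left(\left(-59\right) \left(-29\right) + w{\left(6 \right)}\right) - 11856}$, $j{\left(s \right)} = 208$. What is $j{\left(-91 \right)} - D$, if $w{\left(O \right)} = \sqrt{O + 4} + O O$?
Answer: $208 + 3 \sqrt{-10109 + \sqrt{10}} \approx 208.0 + 301.58 i$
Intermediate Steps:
$w{\left(O \right)} = O^{2} + \sqrt{4 + O}$ ($w{\left(O \right)} = \sqrt{4 + O} + O^{2} = O^{2} + \sqrt{4 + O}$)
$D = - 3 \sqrt{-10109 + \sqrt{10}}$ ($D = - 3 \sqrt{\left(\left(-59\right) \left(-29\right) + \left(6^{2} + \sqrt{4 + 6}\right)\right) - 11856} = - 3 \sqrt{\left(1711 + \left(36 + \sqrt{10}\right)\right) - 11856} = - 3 \sqrt{\left(1747 + \sqrt{10}\right) - 11856} = - 3 \sqrt{-10109 + \sqrt{10}} \approx - 301.58 i$)
$j{\left(-91 \right)} - D = 208 - - 3 i \sqrt{10109 - \sqrt{10}} = 208 + 3 i \sqrt{10109 - \sqrt{10}}$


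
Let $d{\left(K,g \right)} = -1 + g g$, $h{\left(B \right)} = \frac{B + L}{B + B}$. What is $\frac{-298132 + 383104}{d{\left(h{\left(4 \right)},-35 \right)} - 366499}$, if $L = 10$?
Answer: $- \frac{84972}{365275} \approx -0.23262$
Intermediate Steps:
$h{\left(B \right)} = \frac{10 + B}{2 B}$ ($h{\left(B \right)} = \frac{B + 10}{B + B} = \frac{10 + B}{2 B}$)
$d{\left(K,g \right)} = -1 + g^{2}$
$\frac{-298132 + 383104}{d{\left(h{\left(4 \right)},-35 \right)} - 366499} = \frac{-298132 + 383104}{\left(-1 + \left(-35\right)^{2}\right) - 366499} = \frac{84972}{\left(-1 + 1225\right) - 366499} = \frac{84972}{1224 - 366499} = \frac{84972}{-365275} = 84972 \left(- \frac{1}{365275}\right) = - \frac{84972}{365275}$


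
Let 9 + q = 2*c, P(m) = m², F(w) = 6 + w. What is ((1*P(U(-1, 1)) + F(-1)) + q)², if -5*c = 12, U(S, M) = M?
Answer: 1521/25 ≈ 60.840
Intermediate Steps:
c = -12/5 (c = -⅕*12 = -12/5 ≈ -2.4000)
q = -69/5 (q = -9 + 2*(-12/5) = -9 - 24/5 = -69/5 ≈ -13.800)
((1*P(U(-1, 1)) + F(-1)) + q)² = ((1*1² + (6 - 1)) - 69/5)² = ((1*1 + 5) - 69/5)² = ((1 + 5) - 69/5)² = (6 - 69/5)² = (-39/5)² = 1521/25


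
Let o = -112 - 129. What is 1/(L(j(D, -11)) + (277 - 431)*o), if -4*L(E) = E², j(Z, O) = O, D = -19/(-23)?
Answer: 4/148335 ≈ 2.6966e-5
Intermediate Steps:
D = 19/23 (D = -19*(-1/23) = 19/23 ≈ 0.82609)
o = -241
L(E) = -E²/4
1/(L(j(D, -11)) + (277 - 431)*o) = 1/(-¼*(-11)² + (277 - 431)*(-241)) = 1/(-¼*121 - 154*(-241)) = 1/(-121/4 + 37114) = 1/(148335/4) = 4/148335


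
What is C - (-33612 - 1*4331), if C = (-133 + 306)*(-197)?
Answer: 3862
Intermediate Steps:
C = -34081 (C = 173*(-197) = -34081)
C - (-33612 - 1*4331) = -34081 - (-33612 - 1*4331) = -34081 - (-33612 - 4331) = -34081 - 1*(-37943) = -34081 + 37943 = 3862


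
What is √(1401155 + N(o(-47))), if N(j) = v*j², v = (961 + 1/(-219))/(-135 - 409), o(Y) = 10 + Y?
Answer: √310200146072697/14892 ≈ 1182.7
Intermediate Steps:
v = -105229/59568 (v = (961 - 1/219)/(-544) = (210458/219)*(-1/544) = -105229/59568 ≈ -1.7665)
N(j) = -105229*j²/59568
√(1401155 + N(o(-47))) = √(1401155 - 105229*(10 - 47)²/59568) = √(1401155 - 105229/59568*(-37)²) = √(1401155 - 105229/59568*1369) = √(1401155 - 144058501/59568) = √(83319942539/59568) = √310200146072697/14892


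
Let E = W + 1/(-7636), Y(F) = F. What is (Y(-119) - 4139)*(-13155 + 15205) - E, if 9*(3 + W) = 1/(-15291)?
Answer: -9172837214046293/1050858684 ≈ -8.7289e+6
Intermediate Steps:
W = -412858/137619 (W = -3 + (⅑)/(-15291) = -3 + (⅑)*(-1/15291) = -3 - 1/137619 = -412858/137619 ≈ -3.0000)
E = -3152721307/1050858684 (E = -412858/137619 + 1/(-7636) = -412858/137619 - 1/7636 = -3152721307/1050858684 ≈ -3.0001)
(Y(-119) - 4139)*(-13155 + 15205) - E = (-119 - 4139)*(-13155 + 15205) - 1*(-3152721307/1050858684) = -4258*2050 + 3152721307/1050858684 = -8728900 + 3152721307/1050858684 = -9172837214046293/1050858684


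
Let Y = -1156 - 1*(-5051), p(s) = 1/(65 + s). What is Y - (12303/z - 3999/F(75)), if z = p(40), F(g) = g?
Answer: -32196667/25 ≈ -1.2879e+6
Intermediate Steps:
z = 1/105 (z = 1/(65 + 40) = 1/105 ≈ 0.0095238)
Y = 3895 (Y = -1156 + 5051 = 3895)
Y - (12303/z - 3999/F(75)) = 3895 - (12303/(1/105) - 3999/75) = 3895 - (12303*105 - 3999*1/75) = 3895 - (1291815 - 1333/25) = 3895 - 1*32294042/25 = 3895 - 32294042/25 = -32196667/25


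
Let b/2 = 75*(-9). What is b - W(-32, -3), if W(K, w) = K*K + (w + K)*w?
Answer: -2479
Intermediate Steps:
W(K, w) = K**2 + w*(K + w) (W(K, w) = K**2 + (K + w)*w = K**2 + w*(K + w))
b = -1350 (b = 2*(75*(-9)) = 2*(-675) = -1350)
b - W(-32, -3) = -1350 - ((-32)**2 + (-3)**2 - 32*(-3)) = -1350 - (1024 + 9 + 96) = -1350 - 1*1129 = -1350 - 1129 = -2479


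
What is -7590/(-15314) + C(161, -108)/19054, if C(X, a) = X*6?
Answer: 5693328/10421177 ≈ 0.54632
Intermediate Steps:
C(X, a) = 6*X
-7590/(-15314) + C(161, -108)/19054 = -7590/(-15314) + (6*161)/19054 = -7590*(-1/15314) + 966*(1/19054) = 3795/7657 + 69/1361 = 5693328/10421177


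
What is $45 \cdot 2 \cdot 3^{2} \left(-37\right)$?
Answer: $-29970$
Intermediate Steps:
$45 \cdot 2 \cdot 3^{2} \left(-37\right) = 45 \cdot 2 \cdot 9 \left(-37\right) = 45 \cdot 18 \left(-37\right) = 810 \left(-37\right) = -29970$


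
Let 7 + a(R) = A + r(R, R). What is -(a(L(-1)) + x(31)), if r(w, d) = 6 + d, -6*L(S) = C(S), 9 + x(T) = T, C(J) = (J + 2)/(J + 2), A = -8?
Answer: -77/6 ≈ -12.833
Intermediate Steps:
C(J) = 1 (C(J) = (2 + J)/(2 + J) = 1)
x(T) = -9 + T
L(S) = -⅙ (L(S) = -⅙*1 = -⅙)
a(R) = -9 + R (a(R) = -7 + (-8 + (6 + R)) = -7 + (-2 + R) = -9 + R)
-(a(L(-1)) + x(31)) = -((-9 - ⅙) + (-9 + 31)) = -(-55/6 + 22) = -1*77/6 = -77/6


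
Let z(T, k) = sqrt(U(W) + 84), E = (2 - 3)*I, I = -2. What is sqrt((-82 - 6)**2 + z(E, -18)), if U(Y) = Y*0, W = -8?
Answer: sqrt(7744 + 2*sqrt(21)) ≈ 88.052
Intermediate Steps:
U(Y) = 0
E = 2 (E = (2 - 3)*(-2) = -1*(-2) = 2)
z(T, k) = 2*sqrt(21) (z(T, k) = sqrt(0 + 84) = sqrt(84) = 2*sqrt(21))
sqrt((-82 - 6)**2 + z(E, -18)) = sqrt((-82 - 6)**2 + 2*sqrt(21)) = sqrt((-88)**2 + 2*sqrt(21)) = sqrt(7744 + 2*sqrt(21))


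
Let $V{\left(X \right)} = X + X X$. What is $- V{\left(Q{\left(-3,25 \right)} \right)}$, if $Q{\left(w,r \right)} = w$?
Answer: $-6$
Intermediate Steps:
$V{\left(X \right)} = X + X^{2}$
$- V{\left(Q{\left(-3,25 \right)} \right)} = - \left(-3\right) \left(1 - 3\right) = - \left(-3\right) \left(-2\right) = \left(-1\right) 6 = -6$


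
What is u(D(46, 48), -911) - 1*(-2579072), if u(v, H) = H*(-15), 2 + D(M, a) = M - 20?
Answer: 2592737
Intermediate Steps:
D(M, a) = -22 + M (D(M, a) = -2 + (M - 20) = -2 + (-20 + M) = -22 + M)
u(v, H) = -15*H
u(D(46, 48), -911) - 1*(-2579072) = -15*(-911) - 1*(-2579072) = 13665 + 2579072 = 2592737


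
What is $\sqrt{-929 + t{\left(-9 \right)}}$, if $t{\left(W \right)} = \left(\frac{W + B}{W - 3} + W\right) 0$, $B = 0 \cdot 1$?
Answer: $i \sqrt{929} \approx 30.479 i$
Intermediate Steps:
$B = 0$
$t{\left(W \right)} = 0$ ($t{\left(W \right)} = \left(\frac{W + 0}{W - 3} + W\right) 0 = \left(\frac{W}{-3 + W} + W\right) 0 = \left(W + \frac{W}{-3 + W}\right) 0 = 0$)
$\sqrt{-929 + t{\left(-9 \right)}} = \sqrt{-929 + 0} = \sqrt{-929} = i \sqrt{929}$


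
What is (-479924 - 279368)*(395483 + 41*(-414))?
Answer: -287398855628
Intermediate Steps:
(-479924 - 279368)*(395483 + 41*(-414)) = -759292*(395483 - 16974) = -759292*378509 = -287398855628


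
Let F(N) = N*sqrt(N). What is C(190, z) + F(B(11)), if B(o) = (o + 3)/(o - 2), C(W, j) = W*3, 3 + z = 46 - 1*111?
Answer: 570 + 14*sqrt(14)/27 ≈ 571.94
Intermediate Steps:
z = -68 (z = -3 + (46 - 1*111) = -3 + (46 - 111) = -3 - 65 = -68)
C(W, j) = 3*W
B(o) = (3 + o)/(-2 + o)
F(N) = N**(3/2)
C(190, z) + F(B(11)) = 3*190 + ((3 + 11)/(-2 + 11))**(3/2) = 570 + (14/9)**(3/2) = 570 + 14*sqrt(14)/27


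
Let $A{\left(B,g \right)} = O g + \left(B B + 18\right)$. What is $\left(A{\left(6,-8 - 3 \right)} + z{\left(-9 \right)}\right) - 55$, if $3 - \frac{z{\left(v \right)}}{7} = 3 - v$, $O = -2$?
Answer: $-42$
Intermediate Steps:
$A{\left(B,g \right)} = 18 + B^{2} - 2 g$ ($A{\left(B,g \right)} = - 2 g + \left(B B + 18\right) = - 2 g + \left(B^{2} + 18\right) = - 2 g + \left(18 + B^{2}\right) = 18 + B^{2} - 2 g$)
$z{\left(v \right)} = 7 v$ ($z{\left(v \right)} = 21 - 7 \left(3 - v\right) = 21 + \left(-21 + 7 v\right) = 7 v$)
$\left(A{\left(6,-8 - 3 \right)} + z{\left(-9 \right)}\right) - 55 = \left(\left(18 + 6^{2} - 2 \left(-8 - 3\right)\right) + 7 \left(-9\right)\right) - 55 = \left(\left(18 + 36 - -22\right) - 63\right) - 55 = \left(\left(18 + 36 + 22\right) - 63\right) - 55 = \left(76 - 63\right) - 55 = 13 - 55 = -42$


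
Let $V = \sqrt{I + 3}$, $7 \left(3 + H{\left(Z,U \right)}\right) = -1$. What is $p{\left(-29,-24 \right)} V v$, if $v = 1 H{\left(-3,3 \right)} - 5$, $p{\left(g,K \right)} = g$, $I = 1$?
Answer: $\frac{3306}{7} \approx 472.29$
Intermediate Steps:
$H{\left(Z,U \right)} = - \frac{22}{7}$ ($H{\left(Z,U \right)} = -3 + \frac{1}{7} \left(-1\right) = -3 - \frac{1}{7} = - \frac{22}{7}$)
$V = 2$ ($V = \sqrt{1 + 3} = \sqrt{4} = 2$)
$v = - \frac{57}{7}$ ($v = 1 \left(- \frac{22}{7}\right) - 5 = - \frac{22}{7} - 5 = - \frac{57}{7} \approx -8.1429$)
$p{\left(-29,-24 \right)} V v = - 29 \cdot 2 \left(- \frac{57}{7}\right) = \left(-29\right) \left(- \frac{114}{7}\right) = \frac{3306}{7}$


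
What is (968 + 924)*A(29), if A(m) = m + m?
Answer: 109736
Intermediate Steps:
A(m) = 2*m
(968 + 924)*A(29) = (968 + 924)*(2*29) = 1892*58 = 109736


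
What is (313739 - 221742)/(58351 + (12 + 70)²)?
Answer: 91997/65075 ≈ 1.4137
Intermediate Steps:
(313739 - 221742)/(58351 + (12 + 70)²) = 91997/(58351 + 82²) = 91997/(58351 + 6724) = 91997/65075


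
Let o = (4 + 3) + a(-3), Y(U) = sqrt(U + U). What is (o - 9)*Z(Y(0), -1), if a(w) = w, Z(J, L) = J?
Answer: 0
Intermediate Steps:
Y(U) = sqrt(2)*sqrt(U) (Y(U) = sqrt(2*U) = sqrt(2)*sqrt(U))
o = 4 (o = (4 + 3) - 3 = 7 - 3 = 4)
(o - 9)*Z(Y(0), -1) = (4 - 9)*(sqrt(2)*sqrt(0)) = -5*sqrt(2)*0 = -5*0 = 0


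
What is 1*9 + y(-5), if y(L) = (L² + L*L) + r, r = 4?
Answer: 63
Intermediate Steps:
y(L) = 4 + 2*L² (y(L) = (L² + L*L) + 4 = (L² + L²) + 4 = 2*L² + 4 = 4 + 2*L²)
1*9 + y(-5) = 1*9 + (4 + 2*(-5)²) = 9 + (4 + 2*25) = 9 + (4 + 50) = 9 + 54 = 63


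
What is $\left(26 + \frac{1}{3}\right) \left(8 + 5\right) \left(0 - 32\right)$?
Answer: $- \frac{32864}{3} \approx -10955.0$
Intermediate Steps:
$\left(26 + \frac{1}{3}\right) \left(8 + 5\right) \left(0 - 32\right) = \left(26 + \frac{1}{3}\right) 13 \left(-32\right) = \frac{79}{3} \cdot 13 \left(-32\right) = \frac{1027}{3} \left(-32\right) = - \frac{32864}{3}$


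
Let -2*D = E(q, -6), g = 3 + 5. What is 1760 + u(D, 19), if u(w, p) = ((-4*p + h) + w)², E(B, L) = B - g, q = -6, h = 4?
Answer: 5985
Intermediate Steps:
g = 8
E(B, L) = -8 + B (E(B, L) = B - 1*8 = B - 8 = -8 + B)
D = 7 (D = -(-8 - 6)/2 = -½*(-14) = 7)
u(w, p) = (4 + w - 4*p)² (u(w, p) = ((-4*p + 4) + w)² = ((4 - 4*p) + w)² = (4 + w - 4*p)²)
1760 + u(D, 19) = 1760 + (4 + 7 - 4*19)² = 1760 + (4 + 7 - 76)² = 1760 + (-65)² = 1760 + 4225 = 5985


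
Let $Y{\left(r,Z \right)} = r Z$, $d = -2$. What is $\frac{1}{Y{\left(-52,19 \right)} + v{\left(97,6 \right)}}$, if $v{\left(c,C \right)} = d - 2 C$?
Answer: $- \frac{1}{1002} \approx -0.000998$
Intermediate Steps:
$Y{\left(r,Z \right)} = Z r$
$v{\left(c,C \right)} = -2 - 2 C$
$\frac{1}{Y{\left(-52,19 \right)} + v{\left(97,6 \right)}} = \frac{1}{19 \left(-52\right) - 14} = \frac{1}{-988 - 14} = \frac{1}{-1002} = - \frac{1}{1002}$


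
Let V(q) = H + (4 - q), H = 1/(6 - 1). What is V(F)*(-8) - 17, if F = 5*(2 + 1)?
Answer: 347/5 ≈ 69.400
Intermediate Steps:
H = ⅕ (H = 1/5 = ⅕ ≈ 0.20000)
F = 15 (F = 5*3 = 15)
V(q) = 21/5 - q (V(q) = ⅕ + (4 - q) = 21/5 - q)
V(F)*(-8) - 17 = (21/5 - 1*15)*(-8) - 17 = (21/5 - 15)*(-8) - 17 = -54/5*(-8) - 17 = 432/5 - 17 = 347/5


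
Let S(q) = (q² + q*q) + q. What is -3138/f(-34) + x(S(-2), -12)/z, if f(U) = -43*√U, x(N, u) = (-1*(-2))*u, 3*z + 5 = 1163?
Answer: -12/193 - 1569*I*√34/731 ≈ -0.062176 - 12.515*I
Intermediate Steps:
z = 386 (z = -5/3 + (⅓)*1163 = -5/3 + 1163/3 = 386)
S(q) = q + 2*q² (S(q) = (q² + q²) + q = 2*q² + q = q + 2*q²)
x(N, u) = 2*u
-3138/f(-34) + x(S(-2), -12)/z = -3138*I*√34/1462 + (2*(-12))/386 = -3138*I*√34/1462 - 24*1/386 = -3138*I*√34/1462 - 12/193 = -1569*I*√34/731 - 12/193 = -12/193 - 1569*I*√34/731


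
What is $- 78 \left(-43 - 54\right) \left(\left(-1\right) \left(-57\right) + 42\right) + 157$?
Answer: $749191$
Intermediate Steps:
$- 78 \left(-43 - 54\right) \left(\left(-1\right) \left(-57\right) + 42\right) + 157 = - 78 \left(- 97 \left(57 + 42\right)\right) + 157 = - 78 \left(\left(-97\right) 99\right) + 157 = \left(-78\right) \left(-9603\right) + 157 = 749034 + 157 = 749191$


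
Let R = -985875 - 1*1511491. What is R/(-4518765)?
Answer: 2497366/4518765 ≈ 0.55267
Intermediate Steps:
R = -2497366 (R = -985875 - 1511491 = -2497366)
R/(-4518765) = -2497366/(-4518765) = -2497366*(-1/4518765) = 2497366/4518765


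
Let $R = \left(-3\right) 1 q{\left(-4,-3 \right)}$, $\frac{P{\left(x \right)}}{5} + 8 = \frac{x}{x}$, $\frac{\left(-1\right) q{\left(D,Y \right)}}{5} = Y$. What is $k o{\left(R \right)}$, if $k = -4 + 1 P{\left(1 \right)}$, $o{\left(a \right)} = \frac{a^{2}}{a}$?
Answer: $1755$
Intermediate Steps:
$q{\left(D,Y \right)} = - 5 Y$
$P{\left(x \right)} = -35$ ($P{\left(x \right)} = -40 + 5 \frac{x}{x} = -40 + 5 \cdot 1 = -40 + 5 = -35$)
$R = -45$ ($R = \left(-3\right) 1 \left(\left(-5\right) \left(-3\right)\right) = \left(-3\right) 15 = -45$)
$o{\left(a \right)} = a$
$k = -39$ ($k = -4 + 1 \left(-35\right) = -4 - 35 = -39$)
$k o{\left(R \right)} = \left(-39\right) \left(-45\right) = 1755$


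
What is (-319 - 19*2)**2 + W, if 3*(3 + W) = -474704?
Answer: -92366/3 ≈ -30789.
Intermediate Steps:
W = -474713/3 (W = -3 + (1/3)*(-474704) = -3 - 474704/3 = -474713/3 ≈ -1.5824e+5)
(-319 - 19*2)**2 + W = (-319 - 19*2)**2 - 474713/3 = (-319 - 38)**2 - 474713/3 = (-357)**2 - 474713/3 = 127449 - 474713/3 = -92366/3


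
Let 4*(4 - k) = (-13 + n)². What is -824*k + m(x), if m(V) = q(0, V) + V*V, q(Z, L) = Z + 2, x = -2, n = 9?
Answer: 6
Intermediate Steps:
q(Z, L) = 2 + Z
m(V) = 2 + V² (m(V) = (2 + 0) + V*V = 2 + V²)
k = 0 (k = 4 - (-13 + 9)²/4 = 4 - ¼*(-4)² = 4 - ¼*16 = 4 - 4 = 0)
-824*k + m(x) = -824*0 + (2 + (-2)²) = 0 + (2 + 4) = 0 + 6 = 6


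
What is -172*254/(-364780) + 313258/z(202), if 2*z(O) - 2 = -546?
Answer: -14282296263/12402520 ≈ -1151.6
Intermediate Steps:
z(O) = -272 (z(O) = 1 + (½)*(-546) = 1 - 273 = -272)
-172*254/(-364780) + 313258/z(202) = -172*254/(-364780) + 313258/(-272) = -43688*(-1/364780) + 313258*(-1/272) = 10922/91195 - 156629/136 = -14282296263/12402520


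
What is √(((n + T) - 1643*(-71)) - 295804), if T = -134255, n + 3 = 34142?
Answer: I*√279267 ≈ 528.46*I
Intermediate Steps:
n = 34139 (n = -3 + 34142 = 34139)
√(((n + T) - 1643*(-71)) - 295804) = √(((34139 - 134255) - 1643*(-71)) - 295804) = √((-100116 + 116653) - 295804) = √(16537 - 295804) = √(-279267) = I*√279267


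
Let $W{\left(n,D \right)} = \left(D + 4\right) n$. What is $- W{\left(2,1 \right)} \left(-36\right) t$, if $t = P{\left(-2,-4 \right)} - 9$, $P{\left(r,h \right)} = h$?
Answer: $-4680$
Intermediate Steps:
$W{\left(n,D \right)} = n \left(4 + D\right)$ ($W{\left(n,D \right)} = \left(4 + D\right) n = n \left(4 + D\right)$)
$t = -13$ ($t = -4 - 9 = -13$)
$- W{\left(2,1 \right)} \left(-36\right) t = - 2 \left(4 + 1\right) \left(-36\right) \left(-13\right) = - 2 \cdot 5 \left(-36\right) \left(-13\right) = \left(-1\right) 10 \left(-36\right) \left(-13\right) = \left(-10\right) \left(-36\right) \left(-13\right) = 360 \left(-13\right) = -4680$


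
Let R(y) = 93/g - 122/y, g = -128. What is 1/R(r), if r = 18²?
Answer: -10368/11437 ≈ -0.90653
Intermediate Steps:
r = 324
R(y) = -93/128 - 122/y (R(y) = 93/(-128) - 122/y = 93*(-1/128) - 122/y = -93/128 - 122/y)
1/R(r) = 1/(-93/128 - 122/324) = 1/(-93/128 - 122*1/324) = 1/(-93/128 - 61/162) = 1/(-11437/10368) = -10368/11437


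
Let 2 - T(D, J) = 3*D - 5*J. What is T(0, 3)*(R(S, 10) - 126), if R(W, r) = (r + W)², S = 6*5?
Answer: 25058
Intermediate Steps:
T(D, J) = 2 - 3*D + 5*J (T(D, J) = 2 - (3*D - 5*J) = 2 - (-5*J + 3*D) = 2 + (-3*D + 5*J) = 2 - 3*D + 5*J)
S = 30
R(W, r) = (W + r)²
T(0, 3)*(R(S, 10) - 126) = (2 - 3*0 + 5*3)*((30 + 10)² - 126) = (2 + 0 + 15)*(40² - 126) = 17*(1600 - 126) = 17*1474 = 25058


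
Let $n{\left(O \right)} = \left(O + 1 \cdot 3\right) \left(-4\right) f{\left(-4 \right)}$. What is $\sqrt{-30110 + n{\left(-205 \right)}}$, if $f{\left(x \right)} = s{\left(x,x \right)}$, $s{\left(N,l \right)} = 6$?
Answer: $i \sqrt{25262} \approx 158.94 i$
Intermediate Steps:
$f{\left(x \right)} = 6$
$n{\left(O \right)} = -72 - 24 O$ ($n{\left(O \right)} = \left(O + 1 \cdot 3\right) \left(-4\right) 6 = \left(O + 3\right) \left(-4\right) 6 = \left(3 + O\right) \left(-4\right) 6 = \left(-12 - 4 O\right) 6 = -72 - 24 O$)
$\sqrt{-30110 + n{\left(-205 \right)}} = \sqrt{-30110 - -4848} = \sqrt{-30110 + \left(-72 + 4920\right)} = \sqrt{-30110 + 4848} = \sqrt{-25262} = i \sqrt{25262}$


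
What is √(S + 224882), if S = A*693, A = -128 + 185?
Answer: √264383 ≈ 514.18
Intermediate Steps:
A = 57
S = 39501 (S = 57*693 = 39501)
√(S + 224882) = √(39501 + 224882) = √264383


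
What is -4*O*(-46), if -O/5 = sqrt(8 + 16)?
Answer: -1840*sqrt(6) ≈ -4507.1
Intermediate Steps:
O = -10*sqrt(6) (O = -5*sqrt(8 + 16) = -10*sqrt(6) ≈ -24.495)
-4*O*(-46) = -(-40)*sqrt(6)*(-46) = (40*sqrt(6))*(-46) = -1840*sqrt(6)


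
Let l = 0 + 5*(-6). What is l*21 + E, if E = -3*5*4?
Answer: -690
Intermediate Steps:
E = -60 (E = -15*4 = -60)
l = -30 (l = 0 - 30 = -30)
l*21 + E = -30*21 - 60 = -630 - 60 = -690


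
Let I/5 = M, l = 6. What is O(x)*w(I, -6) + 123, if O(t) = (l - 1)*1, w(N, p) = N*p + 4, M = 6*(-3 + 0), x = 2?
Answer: 2843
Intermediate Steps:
M = -18 (M = 6*(-3) = -18)
I = -90 (I = 5*(-18) = -90)
w(N, p) = 4 + N*p
O(t) = 5 (O(t) = (6 - 1)*1 = 5*1 = 5)
O(x)*w(I, -6) + 123 = 5*(4 - 90*(-6)) + 123 = 5*(4 + 540) + 123 = 5*544 + 123 = 2720 + 123 = 2843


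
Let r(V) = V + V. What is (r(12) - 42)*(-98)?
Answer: 1764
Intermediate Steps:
r(V) = 2*V
(r(12) - 42)*(-98) = (2*12 - 42)*(-98) = (24 - 42)*(-98) = -18*(-98) = 1764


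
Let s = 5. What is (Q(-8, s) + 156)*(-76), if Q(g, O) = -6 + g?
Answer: -10792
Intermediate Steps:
(Q(-8, s) + 156)*(-76) = ((-6 - 8) + 156)*(-76) = (-14 + 156)*(-76) = 142*(-76) = -10792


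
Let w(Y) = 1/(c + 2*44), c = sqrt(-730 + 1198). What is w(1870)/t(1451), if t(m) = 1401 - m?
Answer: -11/45475 + 3*sqrt(13)/181900 ≈ -0.00018243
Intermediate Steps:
c = 6*sqrt(13) (c = sqrt(468) = 6*sqrt(13) ≈ 21.633)
w(Y) = 1/(88 + 6*sqrt(13)) (w(Y) = 1/(6*sqrt(13) + 2*44) = 1/(6*sqrt(13) + 88) = 1/(88 + 6*sqrt(13)))
w(1870)/t(1451) = (22/1819 - 3*sqrt(13)/3638)/(1401 - 1*1451) = (22/1819 - 3*sqrt(13)/3638)/(1401 - 1451) = (22/1819 - 3*sqrt(13)/3638)/(-50) = (22/1819 - 3*sqrt(13)/3638)*(-1/50) = -11/45475 + 3*sqrt(13)/181900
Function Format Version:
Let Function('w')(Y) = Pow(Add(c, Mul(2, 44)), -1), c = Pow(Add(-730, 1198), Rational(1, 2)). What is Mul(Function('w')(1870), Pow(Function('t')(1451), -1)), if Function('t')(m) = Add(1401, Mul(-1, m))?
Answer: Add(Rational(-11, 45475), Mul(Rational(3, 181900), Pow(13, Rational(1, 2)))) ≈ -0.00018243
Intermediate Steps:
c = Mul(6, Pow(13, Rational(1, 2))) (c = Pow(468, Rational(1, 2)) = Mul(6, Pow(13, Rational(1, 2))) ≈ 21.633)
Function('w')(Y) = Pow(Add(88, Mul(6, Pow(13, Rational(1, 2)))), -1) (Function('w')(Y) = Pow(Add(Mul(6, Pow(13, Rational(1, 2))), Mul(2, 44)), -1) = Pow(Add(Mul(6, Pow(13, Rational(1, 2))), 88), -1) = Pow(Add(88, Mul(6, Pow(13, Rational(1, 2)))), -1))
Mul(Function('w')(1870), Pow(Function('t')(1451), -1)) = Mul(Add(Rational(22, 1819), Mul(Rational(-3, 3638), Pow(13, Rational(1, 2)))), Pow(Add(1401, Mul(-1, 1451)), -1)) = Mul(Add(Rational(22, 1819), Mul(Rational(-3, 3638), Pow(13, Rational(1, 2)))), Pow(Add(1401, -1451), -1)) = Mul(Add(Rational(22, 1819), Mul(Rational(-3, 3638), Pow(13, Rational(1, 2)))), Pow(-50, -1)) = Mul(Add(Rational(22, 1819), Mul(Rational(-3, 3638), Pow(13, Rational(1, 2)))), Rational(-1, 50)) = Add(Rational(-11, 45475), Mul(Rational(3, 181900), Pow(13, Rational(1, 2))))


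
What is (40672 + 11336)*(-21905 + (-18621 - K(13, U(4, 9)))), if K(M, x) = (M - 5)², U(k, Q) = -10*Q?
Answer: -2111004720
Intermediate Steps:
K(M, x) = (-5 + M)²
(40672 + 11336)*(-21905 + (-18621 - K(13, U(4, 9)))) = (40672 + 11336)*(-21905 + (-18621 - (-5 + 13)²)) = 52008*(-21905 + (-18621 - 1*8²)) = 52008*(-21905 + (-18621 - 1*64)) = 52008*(-21905 + (-18621 - 64)) = 52008*(-21905 - 18685) = 52008*(-40590) = -2111004720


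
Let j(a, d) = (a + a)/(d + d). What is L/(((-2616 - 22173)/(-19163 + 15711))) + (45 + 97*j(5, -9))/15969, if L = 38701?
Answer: 6400175820724/1187566623 ≈ 5389.3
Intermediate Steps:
j(a, d) = a/d (j(a, d) = (2*a)/((2*d)) = (2*a)*(1/(2*d)) = a/d)
L/(((-2616 - 22173)/(-19163 + 15711))) + (45 + 97*j(5, -9))/15969 = 38701/(((-2616 - 22173)/(-19163 + 15711))) + (45 + 97*(5/(-9)))/15969 = 38701/((-24789/(-3452))) + (45 + 97*(5*(-1/9)))*(1/15969) = 38701/((-24789*(-1/3452))) + (45 + 97*(-5/9))*(1/15969) = 38701/(24789/3452) + (45 - 485/9)*(1/15969) = 38701*(3452/24789) - 80/9*1/15969 = 133595852/24789 - 80/143721 = 6400175820724/1187566623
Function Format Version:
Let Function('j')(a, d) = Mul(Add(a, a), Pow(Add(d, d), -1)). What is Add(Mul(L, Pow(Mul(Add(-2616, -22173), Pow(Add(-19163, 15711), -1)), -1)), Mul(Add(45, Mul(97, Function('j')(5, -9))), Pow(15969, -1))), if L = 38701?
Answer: Rational(6400175820724, 1187566623) ≈ 5389.3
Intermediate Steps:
Function('j')(a, d) = Mul(a, Pow(d, -1)) (Function('j')(a, d) = Mul(Mul(2, a), Pow(Mul(2, d), -1)) = Mul(Mul(2, a), Mul(Rational(1, 2), Pow(d, -1))) = Mul(a, Pow(d, -1)))
Add(Mul(L, Pow(Mul(Add(-2616, -22173), Pow(Add(-19163, 15711), -1)), -1)), Mul(Add(45, Mul(97, Function('j')(5, -9))), Pow(15969, -1))) = Add(Mul(38701, Pow(Mul(Add(-2616, -22173), Pow(Add(-19163, 15711), -1)), -1)), Mul(Add(45, Mul(97, Mul(5, Pow(-9, -1)))), Pow(15969, -1))) = Add(Mul(38701, Pow(Mul(-24789, Pow(-3452, -1)), -1)), Mul(Add(45, Mul(97, Mul(5, Rational(-1, 9)))), Rational(1, 15969))) = Add(Mul(38701, Pow(Mul(-24789, Rational(-1, 3452)), -1)), Mul(Add(45, Mul(97, Rational(-5, 9))), Rational(1, 15969))) = Add(Mul(38701, Pow(Rational(24789, 3452), -1)), Mul(Add(45, Rational(-485, 9)), Rational(1, 15969))) = Add(Mul(38701, Rational(3452, 24789)), Mul(Rational(-80, 9), Rational(1, 15969))) = Add(Rational(133595852, 24789), Rational(-80, 143721)) = Rational(6400175820724, 1187566623)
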